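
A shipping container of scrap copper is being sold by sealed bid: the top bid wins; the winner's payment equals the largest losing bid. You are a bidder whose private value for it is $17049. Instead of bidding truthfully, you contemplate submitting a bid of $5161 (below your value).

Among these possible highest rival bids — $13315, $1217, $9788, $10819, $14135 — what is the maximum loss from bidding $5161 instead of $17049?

$13315: truthful gives $3734, deviation gives $0 → loss $3734.
$1217: same outcome either way → loss $0.
$9788: truthful gives $7261, deviation gives $0 → loss $7261.
$10819: truthful gives $6230, deviation gives $0 → loss $6230.
$14135: truthful gives $2914, deviation gives $0 → loss $2914.
Maximum loss: $7261.

$7261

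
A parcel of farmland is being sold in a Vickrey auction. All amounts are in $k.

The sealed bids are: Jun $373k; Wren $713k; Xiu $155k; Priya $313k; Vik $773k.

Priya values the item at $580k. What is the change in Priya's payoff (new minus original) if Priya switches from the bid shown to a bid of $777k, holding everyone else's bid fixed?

−$193k

The highest bid among the other bidders is $773k; Priya's bid doesn't change that.
Original bid $313k: Priya is not highest (top rival bid is $773k); payoff $0k.
Alternative bid $777k: Priya is highest, pays the top rival bid $773k; payoff $580k − $773k = −$193k.
Change in payoff = −$193k − ($0k) = −$193k.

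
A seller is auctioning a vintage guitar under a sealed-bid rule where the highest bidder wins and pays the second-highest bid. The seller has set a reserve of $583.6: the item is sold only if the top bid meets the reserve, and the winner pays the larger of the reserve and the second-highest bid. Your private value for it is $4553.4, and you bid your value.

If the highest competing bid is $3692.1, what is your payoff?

Your bid $4553.4 is the highest and exceeds the reserve.
Price = max(second-highest bid, reserve) = max($3692.1, $583.6) = $3692.1.
Payoff = $4553.4 − $3692.1 = $861.3.

$861.3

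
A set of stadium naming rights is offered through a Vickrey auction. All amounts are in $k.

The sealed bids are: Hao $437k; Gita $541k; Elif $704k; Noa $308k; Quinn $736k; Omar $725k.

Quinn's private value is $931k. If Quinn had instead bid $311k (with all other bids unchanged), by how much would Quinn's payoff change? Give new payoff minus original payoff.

The highest bid among the other bidders is $725k; Quinn's bid doesn't change that.
Original bid $736k: Quinn is highest, pays the top rival bid $725k; payoff $931k − $725k = $206k.
Alternative bid $311k: Quinn is not highest (top rival bid is $725k); payoff $0k.
Change in payoff = $0k − ($206k) = −$206k.

−$206k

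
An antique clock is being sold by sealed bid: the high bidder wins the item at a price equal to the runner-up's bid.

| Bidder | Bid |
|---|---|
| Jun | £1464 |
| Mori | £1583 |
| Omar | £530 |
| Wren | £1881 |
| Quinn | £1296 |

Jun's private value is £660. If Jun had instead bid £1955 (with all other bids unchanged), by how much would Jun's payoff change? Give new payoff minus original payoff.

The highest bid among the other bidders is £1881; Jun's bid doesn't change that.
Original bid £1464: Jun is not highest (top rival bid is £1881); payoff £0.
Alternative bid £1955: Jun is highest, pays the top rival bid £1881; payoff £660 − £1881 = −£1221.
Change in payoff = −£1221 − (£0) = −£1221.

−£1221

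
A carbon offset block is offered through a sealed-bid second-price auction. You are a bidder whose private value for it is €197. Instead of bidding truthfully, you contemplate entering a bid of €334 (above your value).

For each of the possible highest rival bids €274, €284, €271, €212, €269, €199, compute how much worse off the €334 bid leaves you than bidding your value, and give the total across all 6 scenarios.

The deviation costs you only when the competing bid falls strictly between €197 and €334; elsewhere both bids give the same outcome.
€274: truthful payoff €0, deviation payoff −€77 → loss €77.
€284: truthful payoff €0, deviation payoff −€87 → loss €87.
€271: truthful payoff €0, deviation payoff −€74 → loss €74.
€212: truthful payoff €0, deviation payoff −€15 → loss €15.
€269: truthful payoff €0, deviation payoff −€72 → loss €72.
€199: truthful payoff €0, deviation payoff −€2 → loss €2.
Total loss = €77 + €87 + €74 + €15 + €72 + €2 = €327.

€327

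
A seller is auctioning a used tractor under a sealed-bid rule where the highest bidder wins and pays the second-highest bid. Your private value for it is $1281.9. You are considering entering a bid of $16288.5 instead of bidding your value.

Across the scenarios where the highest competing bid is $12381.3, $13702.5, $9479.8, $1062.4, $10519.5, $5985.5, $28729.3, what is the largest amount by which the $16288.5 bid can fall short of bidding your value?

$12420.6

$12381.3: truthful gives $0, deviation gives −$11099.4 → loss $11099.4.
$13702.5: truthful gives $0, deviation gives −$12420.6 → loss $12420.6.
$9479.8: truthful gives $0, deviation gives −$8197.9 → loss $8197.9.
$1062.4: same outcome either way → loss $0.
$10519.5: truthful gives $0, deviation gives −$9237.6 → loss $9237.6.
$5985.5: truthful gives $0, deviation gives −$4703.6 → loss $4703.6.
$28729.3: same outcome either way → loss $0.
Maximum loss: $12420.6.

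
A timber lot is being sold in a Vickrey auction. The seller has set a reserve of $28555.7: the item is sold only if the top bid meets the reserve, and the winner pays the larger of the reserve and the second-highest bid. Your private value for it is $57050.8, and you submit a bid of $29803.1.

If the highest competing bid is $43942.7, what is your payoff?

Your bid $29803.1 is below the highest competing bid $43942.7, so you lose. Payoff $0.

$0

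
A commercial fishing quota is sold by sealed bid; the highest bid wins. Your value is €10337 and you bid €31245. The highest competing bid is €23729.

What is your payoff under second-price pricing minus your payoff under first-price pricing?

€7516

You have the highest bid, so you win under either rule.
Second-price: pay €23729 → payoff −€13392.
First-price: pay your own bid €31245 → payoff −€20908.
Difference = −€13392 − (−€20908) = €7516.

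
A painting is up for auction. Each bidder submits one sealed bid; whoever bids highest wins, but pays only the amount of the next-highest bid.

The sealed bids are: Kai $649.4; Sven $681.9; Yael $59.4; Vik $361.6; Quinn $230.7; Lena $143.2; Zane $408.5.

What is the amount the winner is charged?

$649.4

Highest bid: Sven at $681.9, so Sven wins.
Second-highest bid: Kai at $649.4 — that is the price the winner pays.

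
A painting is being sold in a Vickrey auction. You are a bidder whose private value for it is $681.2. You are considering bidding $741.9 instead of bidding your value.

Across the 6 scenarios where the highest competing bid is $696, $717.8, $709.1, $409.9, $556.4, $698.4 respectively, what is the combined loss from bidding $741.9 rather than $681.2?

$96.5

The deviation costs you only when the competing bid falls strictly between $681.2 and $741.9; elsewhere both bids give the same outcome.
$696: truthful payoff $0, deviation payoff −$14.8 → loss $14.8.
$717.8: truthful payoff $0, deviation payoff −$36.6 → loss $36.6.
$709.1: truthful payoff $0, deviation payoff −$27.9 → loss $27.9.
$409.9: outcomes coincide → loss $0.
$556.4: outcomes coincide → loss $0.
$698.4: truthful payoff $0, deviation payoff −$17.2 → loss $17.2.
Total loss = $14.8 + $36.6 + $27.9 + $17.2 = $96.5.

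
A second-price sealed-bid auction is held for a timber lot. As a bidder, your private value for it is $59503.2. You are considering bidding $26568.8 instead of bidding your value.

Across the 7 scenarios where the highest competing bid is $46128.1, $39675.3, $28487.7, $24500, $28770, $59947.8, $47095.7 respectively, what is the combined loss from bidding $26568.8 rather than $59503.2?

$107359.2

The deviation costs you only when the competing bid falls strictly between $26568.8 and $59503.2; elsewhere both bids give the same outcome.
$46128.1: truthful payoff $13375.1, deviation payoff $0 → loss $13375.1.
$39675.3: truthful payoff $19827.9, deviation payoff $0 → loss $19827.9.
$28487.7: truthful payoff $31015.5, deviation payoff $0 → loss $31015.5.
$24500: outcomes coincide → loss $0.
$28770: truthful payoff $30733.2, deviation payoff $0 → loss $30733.2.
$59947.8: outcomes coincide → loss $0.
$47095.7: truthful payoff $12407.5, deviation payoff $0 → loss $12407.5.
Total loss = $13375.1 + $19827.9 + $31015.5 + $30733.2 + $12407.5 = $107359.2.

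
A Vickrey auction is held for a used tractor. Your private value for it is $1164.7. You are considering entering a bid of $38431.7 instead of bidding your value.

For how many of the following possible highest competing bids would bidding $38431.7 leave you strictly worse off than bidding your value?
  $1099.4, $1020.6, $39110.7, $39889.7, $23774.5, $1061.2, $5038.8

2

The deviation hurts exactly when the highest competing bid lies strictly between $1164.7 and $38431.7 — overbidding then wins at a price above your value.
$1099.4: below both → same outcome either way.
$1020.6: below both → same outcome either way.
$39110.7: above both → same outcome either way.
$39889.7: above both → same outcome either way.
$23774.5: inside the interval → strictly worse (loss $22609.8).
$1061.2: below both → same outcome either way.
$5038.8: inside the interval → strictly worse (loss $3874.1).
Count: 2.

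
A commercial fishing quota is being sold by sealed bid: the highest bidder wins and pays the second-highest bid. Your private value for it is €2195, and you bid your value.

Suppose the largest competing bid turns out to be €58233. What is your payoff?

Your bid €2195 is below the highest competing bid €58233, so you lose.
A losing bidder pays nothing and receives nothing: payoff = €0.

€0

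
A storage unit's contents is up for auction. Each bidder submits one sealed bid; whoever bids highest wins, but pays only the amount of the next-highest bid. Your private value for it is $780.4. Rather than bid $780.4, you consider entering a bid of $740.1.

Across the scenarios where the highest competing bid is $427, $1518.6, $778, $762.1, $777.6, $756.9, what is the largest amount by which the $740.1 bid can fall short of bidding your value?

$427: same outcome either way → loss $0.
$1518.6: same outcome either way → loss $0.
$778: truthful gives $2.4, deviation gives $0 → loss $2.4.
$762.1: truthful gives $18.3, deviation gives $0 → loss $18.3.
$777.6: truthful gives $2.8, deviation gives $0 → loss $2.8.
$756.9: truthful gives $23.5, deviation gives $0 → loss $23.5.
Maximum loss: $23.5.

$23.5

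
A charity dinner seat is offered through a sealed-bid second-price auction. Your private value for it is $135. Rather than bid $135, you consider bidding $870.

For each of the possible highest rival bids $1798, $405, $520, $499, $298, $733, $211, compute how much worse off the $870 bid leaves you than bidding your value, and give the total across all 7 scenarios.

The deviation costs you only when the competing bid falls strictly between $135 and $870; elsewhere both bids give the same outcome.
$1798: outcomes coincide → loss $0.
$405: truthful payoff $0, deviation payoff −$270 → loss $270.
$520: truthful payoff $0, deviation payoff −$385 → loss $385.
$499: truthful payoff $0, deviation payoff −$364 → loss $364.
$298: truthful payoff $0, deviation payoff −$163 → loss $163.
$733: truthful payoff $0, deviation payoff −$598 → loss $598.
$211: truthful payoff $0, deviation payoff −$76 → loss $76.
Total loss = $270 + $385 + $364 + $163 + $598 + $76 = $1856.

$1856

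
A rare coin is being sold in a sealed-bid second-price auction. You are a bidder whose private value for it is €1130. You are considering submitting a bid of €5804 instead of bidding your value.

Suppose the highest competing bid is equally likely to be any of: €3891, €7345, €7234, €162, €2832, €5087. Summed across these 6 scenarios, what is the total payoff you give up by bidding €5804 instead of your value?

€8420

The deviation costs you only when the competing bid falls strictly between €1130 and €5804; elsewhere both bids give the same outcome.
€3891: truthful payoff €0, deviation payoff −€2761 → loss €2761.
€7345: outcomes coincide → loss €0.
€7234: outcomes coincide → loss €0.
€162: outcomes coincide → loss €0.
€2832: truthful payoff €0, deviation payoff −€1702 → loss €1702.
€5087: truthful payoff €0, deviation payoff −€3957 → loss €3957.
Total loss = €2761 + €1702 + €3957 = €8420.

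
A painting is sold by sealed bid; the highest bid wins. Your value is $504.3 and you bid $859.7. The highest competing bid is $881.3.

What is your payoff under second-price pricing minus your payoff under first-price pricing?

Your bid $859.7 is below $881.3, so you lose under either rule.
Payoff is $0 in both cases; difference = $0.

$0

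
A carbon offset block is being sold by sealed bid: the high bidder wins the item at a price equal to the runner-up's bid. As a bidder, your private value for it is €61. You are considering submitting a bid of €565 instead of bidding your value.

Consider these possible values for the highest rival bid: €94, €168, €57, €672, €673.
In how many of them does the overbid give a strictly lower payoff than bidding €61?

2

The deviation hurts exactly when the highest competing bid lies strictly between €61 and €565 — overbidding then wins at a price above your value.
€94: inside the interval → strictly worse (loss €33).
€168: inside the interval → strictly worse (loss €107).
€57: below both → same outcome either way.
€672: above both → same outcome either way.
€673: above both → same outcome either way.
Count: 2.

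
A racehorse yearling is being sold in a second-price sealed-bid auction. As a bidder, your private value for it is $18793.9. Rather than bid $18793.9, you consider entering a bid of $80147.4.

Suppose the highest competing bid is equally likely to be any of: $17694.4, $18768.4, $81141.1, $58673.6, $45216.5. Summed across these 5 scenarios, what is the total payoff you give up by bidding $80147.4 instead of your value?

$66302.3

The deviation costs you only when the competing bid falls strictly between $18793.9 and $80147.4; elsewhere both bids give the same outcome.
$17694.4: outcomes coincide → loss $0.
$18768.4: outcomes coincide → loss $0.
$81141.1: outcomes coincide → loss $0.
$58673.6: truthful payoff $0, deviation payoff −$39879.7 → loss $39879.7.
$45216.5: truthful payoff $0, deviation payoff −$26422.6 → loss $26422.6.
Total loss = $39879.7 + $26422.6 = $66302.3.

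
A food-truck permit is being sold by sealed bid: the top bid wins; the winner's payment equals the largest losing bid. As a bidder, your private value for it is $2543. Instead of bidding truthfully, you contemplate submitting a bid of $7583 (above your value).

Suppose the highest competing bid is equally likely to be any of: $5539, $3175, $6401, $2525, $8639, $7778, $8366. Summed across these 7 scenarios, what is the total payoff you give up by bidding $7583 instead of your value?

The deviation costs you only when the competing bid falls strictly between $2543 and $7583; elsewhere both bids give the same outcome.
$5539: truthful payoff $0, deviation payoff −$2996 → loss $2996.
$3175: truthful payoff $0, deviation payoff −$632 → loss $632.
$6401: truthful payoff $0, deviation payoff −$3858 → loss $3858.
$2525: outcomes coincide → loss $0.
$8639: outcomes coincide → loss $0.
$7778: outcomes coincide → loss $0.
$8366: outcomes coincide → loss $0.
Total loss = $2996 + $632 + $3858 = $7486.

$7486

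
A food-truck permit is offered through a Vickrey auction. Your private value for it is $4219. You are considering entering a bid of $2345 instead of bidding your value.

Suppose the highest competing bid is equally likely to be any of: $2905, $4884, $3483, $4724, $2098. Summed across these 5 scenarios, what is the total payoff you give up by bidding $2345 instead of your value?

$2050

The deviation costs you only when the competing bid falls strictly between $2345 and $4219; elsewhere both bids give the same outcome.
$2905: truthful payoff $1314, deviation payoff $0 → loss $1314.
$4884: outcomes coincide → loss $0.
$3483: truthful payoff $736, deviation payoff $0 → loss $736.
$4724: outcomes coincide → loss $0.
$2098: outcomes coincide → loss $0.
Total loss = $1314 + $736 = $2050.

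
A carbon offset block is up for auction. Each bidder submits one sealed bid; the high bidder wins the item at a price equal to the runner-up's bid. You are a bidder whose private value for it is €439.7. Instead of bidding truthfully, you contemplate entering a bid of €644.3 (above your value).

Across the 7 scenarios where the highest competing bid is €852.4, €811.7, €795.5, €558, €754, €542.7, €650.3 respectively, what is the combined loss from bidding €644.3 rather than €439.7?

€221.3

The deviation costs you only when the competing bid falls strictly between €439.7 and €644.3; elsewhere both bids give the same outcome.
€852.4: outcomes coincide → loss €0.
€811.7: outcomes coincide → loss €0.
€795.5: outcomes coincide → loss €0.
€558: truthful payoff €0, deviation payoff −€118.3 → loss €118.3.
€754: outcomes coincide → loss €0.
€542.7: truthful payoff €0, deviation payoff −€103 → loss €103.
€650.3: outcomes coincide → loss €0.
Total loss = €118.3 + €103 = €221.3.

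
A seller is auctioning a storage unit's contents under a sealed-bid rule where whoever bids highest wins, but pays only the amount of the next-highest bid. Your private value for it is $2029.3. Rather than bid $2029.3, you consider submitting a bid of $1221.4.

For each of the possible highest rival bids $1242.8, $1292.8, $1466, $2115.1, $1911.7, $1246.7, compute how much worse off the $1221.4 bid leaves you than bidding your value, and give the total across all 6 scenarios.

The deviation costs you only when the competing bid falls strictly between $1221.4 and $2029.3; elsewhere both bids give the same outcome.
$1242.8: truthful payoff $786.5, deviation payoff $0 → loss $786.5.
$1292.8: truthful payoff $736.5, deviation payoff $0 → loss $736.5.
$1466: truthful payoff $563.3, deviation payoff $0 → loss $563.3.
$2115.1: outcomes coincide → loss $0.
$1911.7: truthful payoff $117.6, deviation payoff $0 → loss $117.6.
$1246.7: truthful payoff $782.6, deviation payoff $0 → loss $782.6.
Total loss = $786.5 + $736.5 + $563.3 + $117.6 + $782.6 = $2986.5.

$2986.5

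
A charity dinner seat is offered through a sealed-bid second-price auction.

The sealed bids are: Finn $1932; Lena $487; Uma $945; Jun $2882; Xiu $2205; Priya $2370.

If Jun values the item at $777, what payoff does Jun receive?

−$1593

Highest bid: Jun at $2882, so Jun wins.
Second-highest bid: Priya at $2370 — that is the price the winner pays.
Jun's payoff = value − price = $777 − $2370 = −$1593.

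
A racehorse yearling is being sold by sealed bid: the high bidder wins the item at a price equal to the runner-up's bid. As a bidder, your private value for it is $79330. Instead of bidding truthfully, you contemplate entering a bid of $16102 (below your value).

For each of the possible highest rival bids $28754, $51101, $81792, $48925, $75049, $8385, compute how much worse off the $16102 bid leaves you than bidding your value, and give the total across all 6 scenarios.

The deviation costs you only when the competing bid falls strictly between $16102 and $79330; elsewhere both bids give the same outcome.
$28754: truthful payoff $50576, deviation payoff $0 → loss $50576.
$51101: truthful payoff $28229, deviation payoff $0 → loss $28229.
$81792: outcomes coincide → loss $0.
$48925: truthful payoff $30405, deviation payoff $0 → loss $30405.
$75049: truthful payoff $4281, deviation payoff $0 → loss $4281.
$8385: outcomes coincide → loss $0.
Total loss = $50576 + $28229 + $30405 + $4281 = $113491.

$113491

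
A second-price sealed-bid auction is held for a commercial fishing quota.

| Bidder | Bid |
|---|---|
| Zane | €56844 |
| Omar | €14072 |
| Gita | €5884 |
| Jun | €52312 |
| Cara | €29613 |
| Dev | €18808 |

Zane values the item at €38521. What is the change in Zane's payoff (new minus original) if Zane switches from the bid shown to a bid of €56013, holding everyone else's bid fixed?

€0

The highest bid among the other bidders is €52312; Zane's bid doesn't change that.
Original bid €56844: Zane is highest, pays the top rival bid €52312; payoff €38521 − €52312 = −€13791.
Alternative bid €56013: Zane is highest, pays the top rival bid €52312; payoff €38521 − €52312 = −€13791.
Change in payoff = −€13791 − (−€13791) = €0.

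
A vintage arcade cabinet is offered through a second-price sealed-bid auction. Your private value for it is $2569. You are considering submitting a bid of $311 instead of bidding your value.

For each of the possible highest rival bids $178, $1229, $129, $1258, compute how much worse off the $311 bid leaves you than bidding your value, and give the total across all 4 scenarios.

The deviation costs you only when the competing bid falls strictly between $311 and $2569; elsewhere both bids give the same outcome.
$178: outcomes coincide → loss $0.
$1229: truthful payoff $1340, deviation payoff $0 → loss $1340.
$129: outcomes coincide → loss $0.
$1258: truthful payoff $1311, deviation payoff $0 → loss $1311.
Total loss = $1340 + $1311 = $2651.
In a second-price auction your bid sets only whether you win, not what you pay, so bidding your true value is weakly dominant.

$2651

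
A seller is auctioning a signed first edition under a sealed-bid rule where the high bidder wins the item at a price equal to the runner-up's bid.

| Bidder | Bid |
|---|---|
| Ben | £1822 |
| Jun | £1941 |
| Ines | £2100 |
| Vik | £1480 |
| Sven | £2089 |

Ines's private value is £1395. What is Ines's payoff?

−£694

Highest bid: Ines at £2100, so Ines wins.
Second-highest bid: Sven at £2089 — that is the price the winner pays.
Ines's payoff = value − price = £1395 − £2089 = −£694.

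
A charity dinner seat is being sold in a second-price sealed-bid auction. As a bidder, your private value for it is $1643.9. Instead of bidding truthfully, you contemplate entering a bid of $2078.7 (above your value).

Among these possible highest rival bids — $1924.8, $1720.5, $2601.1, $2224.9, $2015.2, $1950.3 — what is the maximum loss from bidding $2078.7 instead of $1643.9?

$1924.8: truthful gives $0, deviation gives −$280.9 → loss $280.9.
$1720.5: truthful gives $0, deviation gives −$76.6 → loss $76.6.
$2601.1: same outcome either way → loss $0.
$2224.9: same outcome either way → loss $0.
$2015.2: truthful gives $0, deviation gives −$371.3 → loss $371.3.
$1950.3: truthful gives $0, deviation gives −$306.4 → loss $306.4.
Maximum loss: $371.3.

$371.3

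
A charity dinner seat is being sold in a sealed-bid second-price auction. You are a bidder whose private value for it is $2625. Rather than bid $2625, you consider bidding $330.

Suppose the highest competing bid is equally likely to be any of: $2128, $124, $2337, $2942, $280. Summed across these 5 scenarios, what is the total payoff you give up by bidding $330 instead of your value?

$785

The deviation costs you only when the competing bid falls strictly between $330 and $2625; elsewhere both bids give the same outcome.
$2128: truthful payoff $497, deviation payoff $0 → loss $497.
$124: outcomes coincide → loss $0.
$2337: truthful payoff $288, deviation payoff $0 → loss $288.
$2942: outcomes coincide → loss $0.
$280: outcomes coincide → loss $0.
Total loss = $497 + $288 = $785.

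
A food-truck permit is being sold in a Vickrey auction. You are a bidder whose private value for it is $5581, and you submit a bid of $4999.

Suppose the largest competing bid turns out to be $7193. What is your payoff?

Your bid $4999 is below the highest competing bid $7193, so you lose.
A losing bidder pays nothing and receives nothing: payoff = $0.

$0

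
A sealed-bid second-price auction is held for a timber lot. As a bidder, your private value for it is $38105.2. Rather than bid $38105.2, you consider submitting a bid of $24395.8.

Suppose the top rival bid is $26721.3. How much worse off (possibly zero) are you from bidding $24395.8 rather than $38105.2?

$11383.9

Bidding your value $38105.2: you win (since $38105.2 > $26721.3) and pay $26721.3. Payoff $11383.9.
Bidding $24395.8: you lose. Payoff $0.
The competing bid $26721.3 lies between your shaded bid and your value, so underbidding forfeits an item you could have won at a profitable price.
Loss from deviating = $11383.9 − ($0) = $11383.9.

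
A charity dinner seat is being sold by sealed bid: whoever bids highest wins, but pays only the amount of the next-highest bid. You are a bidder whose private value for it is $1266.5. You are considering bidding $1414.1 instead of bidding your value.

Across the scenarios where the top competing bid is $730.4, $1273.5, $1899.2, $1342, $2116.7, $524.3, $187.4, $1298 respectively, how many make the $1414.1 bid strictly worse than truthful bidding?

The deviation hurts exactly when the highest competing bid lies strictly between $1266.5 and $1414.1 — overbidding then wins at a price above your value.
$730.4: below both → same outcome either way.
$1273.5: inside the interval → strictly worse (loss $7).
$1899.2: above both → same outcome either way.
$1342: inside the interval → strictly worse (loss $75.5).
$2116.7: above both → same outcome either way.
$524.3: below both → same outcome either way.
$187.4: below both → same outcome either way.
$1298: inside the interval → strictly worse (loss $31.5).
Count: 3.

3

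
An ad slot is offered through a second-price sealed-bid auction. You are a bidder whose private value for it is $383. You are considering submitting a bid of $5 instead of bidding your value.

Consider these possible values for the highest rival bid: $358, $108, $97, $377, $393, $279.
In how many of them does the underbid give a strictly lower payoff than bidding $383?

The deviation hurts exactly when the highest competing bid lies strictly between $5 and $383 — underbidding then forfeits a profitable win.
$358: inside the interval → strictly worse (loss $25).
$108: inside the interval → strictly worse (loss $275).
$97: inside the interval → strictly worse (loss $286).
$377: inside the interval → strictly worse (loss $6).
$393: above both → same outcome either way.
$279: inside the interval → strictly worse (loss $104).
Count: 5.

5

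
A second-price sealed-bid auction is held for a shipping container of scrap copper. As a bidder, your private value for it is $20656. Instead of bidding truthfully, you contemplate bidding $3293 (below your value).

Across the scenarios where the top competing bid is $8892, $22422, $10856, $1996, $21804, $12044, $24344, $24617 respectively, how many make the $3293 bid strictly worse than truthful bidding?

The deviation hurts exactly when the highest competing bid lies strictly between $3293 and $20656 — underbidding then forfeits a profitable win.
$8892: inside the interval → strictly worse (loss $11764).
$22422: above both → same outcome either way.
$10856: inside the interval → strictly worse (loss $9800).
$1996: below both → same outcome either way.
$21804: above both → same outcome either way.
$12044: inside the interval → strictly worse (loss $8612).
$24344: above both → same outcome either way.
$24617: above both → same outcome either way.
Count: 3.

3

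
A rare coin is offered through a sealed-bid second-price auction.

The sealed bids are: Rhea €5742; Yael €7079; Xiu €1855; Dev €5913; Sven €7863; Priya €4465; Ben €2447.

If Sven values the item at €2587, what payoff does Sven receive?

Highest bid: Sven at €7863, so Sven wins.
Second-highest bid: Yael at €7079 — that is the price the winner pays.
Sven's payoff = value − price = €2587 − €7079 = −€4492.

−€4492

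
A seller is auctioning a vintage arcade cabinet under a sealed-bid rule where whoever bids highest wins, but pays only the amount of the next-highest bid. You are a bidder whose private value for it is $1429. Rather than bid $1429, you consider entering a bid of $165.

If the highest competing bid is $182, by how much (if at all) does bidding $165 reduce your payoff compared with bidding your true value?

$1247

Bidding your value $1429: you win (since $1429 > $182) and pay $182. Payoff $1247.
Bidding $165: you lose. Payoff $0.
The competing bid $182 lies between your shaded bid and your value, so underbidding forfeits an item you could have won at a profitable price.
Loss from deviating = $1247 − ($0) = $1247.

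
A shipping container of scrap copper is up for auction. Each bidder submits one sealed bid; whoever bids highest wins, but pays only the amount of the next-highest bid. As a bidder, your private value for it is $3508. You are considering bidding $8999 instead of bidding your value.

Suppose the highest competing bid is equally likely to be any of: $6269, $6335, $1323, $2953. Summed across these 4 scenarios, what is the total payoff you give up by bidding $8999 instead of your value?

$5588

The deviation costs you only when the competing bid falls strictly between $3508 and $8999; elsewhere both bids give the same outcome.
$6269: truthful payoff $0, deviation payoff −$2761 → loss $2761.
$6335: truthful payoff $0, deviation payoff −$2827 → loss $2827.
$1323: outcomes coincide → loss $0.
$2953: outcomes coincide → loss $0.
Total loss = $2761 + $2827 = $5588.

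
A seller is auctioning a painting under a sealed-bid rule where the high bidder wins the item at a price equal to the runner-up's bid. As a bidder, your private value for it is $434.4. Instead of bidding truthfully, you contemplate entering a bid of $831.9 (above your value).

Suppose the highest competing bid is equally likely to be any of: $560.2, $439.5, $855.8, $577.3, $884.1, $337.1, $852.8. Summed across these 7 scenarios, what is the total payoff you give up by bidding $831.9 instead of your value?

The deviation costs you only when the competing bid falls strictly between $434.4 and $831.9; elsewhere both bids give the same outcome.
$560.2: truthful payoff $0, deviation payoff −$125.8 → loss $125.8.
$439.5: truthful payoff $0, deviation payoff −$5.1 → loss $5.1.
$855.8: outcomes coincide → loss $0.
$577.3: truthful payoff $0, deviation payoff −$142.9 → loss $142.9.
$884.1: outcomes coincide → loss $0.
$337.1: outcomes coincide → loss $0.
$852.8: outcomes coincide → loss $0.
Total loss = $125.8 + $5.1 + $142.9 = $273.8.

$273.8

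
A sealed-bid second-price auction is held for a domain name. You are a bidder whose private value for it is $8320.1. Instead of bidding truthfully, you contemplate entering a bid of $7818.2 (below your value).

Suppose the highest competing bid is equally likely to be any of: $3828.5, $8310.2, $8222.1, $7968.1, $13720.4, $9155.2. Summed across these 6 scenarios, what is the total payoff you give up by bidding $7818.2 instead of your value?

The deviation costs you only when the competing bid falls strictly between $7818.2 and $8320.1; elsewhere both bids give the same outcome.
$3828.5: outcomes coincide → loss $0.
$8310.2: truthful payoff $9.9, deviation payoff $0 → loss $9.9.
$8222.1: truthful payoff $98, deviation payoff $0 → loss $98.
$7968.1: truthful payoff $352, deviation payoff $0 → loss $352.
$13720.4: outcomes coincide → loss $0.
$9155.2: outcomes coincide → loss $0.
Total loss = $9.9 + $98 + $352 = $459.9.

$459.9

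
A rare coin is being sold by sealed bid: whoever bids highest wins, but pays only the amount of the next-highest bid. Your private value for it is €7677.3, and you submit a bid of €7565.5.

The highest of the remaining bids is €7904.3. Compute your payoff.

Your bid €7565.5 is below the highest competing bid €7904.3, so you lose.
A losing bidder pays nothing and receives nothing: payoff = €0.

€0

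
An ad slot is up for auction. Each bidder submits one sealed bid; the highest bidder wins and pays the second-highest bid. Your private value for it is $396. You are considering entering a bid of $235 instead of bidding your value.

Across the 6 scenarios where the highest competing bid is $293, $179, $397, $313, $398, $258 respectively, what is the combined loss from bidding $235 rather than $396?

The deviation costs you only when the competing bid falls strictly between $235 and $396; elsewhere both bids give the same outcome.
$293: truthful payoff $103, deviation payoff $0 → loss $103.
$179: outcomes coincide → loss $0.
$397: outcomes coincide → loss $0.
$313: truthful payoff $83, deviation payoff $0 → loss $83.
$398: outcomes coincide → loss $0.
$258: truthful payoff $138, deviation payoff $0 → loss $138.
Total loss = $103 + $83 + $138 = $324.

$324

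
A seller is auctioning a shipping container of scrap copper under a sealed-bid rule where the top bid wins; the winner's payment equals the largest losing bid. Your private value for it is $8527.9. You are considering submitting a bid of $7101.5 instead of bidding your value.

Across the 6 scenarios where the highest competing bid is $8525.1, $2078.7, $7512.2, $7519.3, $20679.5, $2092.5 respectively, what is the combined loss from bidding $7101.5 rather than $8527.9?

The deviation costs you only when the competing bid falls strictly between $7101.5 and $8527.9; elsewhere both bids give the same outcome.
$8525.1: truthful payoff $2.8, deviation payoff $0 → loss $2.8.
$2078.7: outcomes coincide → loss $0.
$7512.2: truthful payoff $1015.7, deviation payoff $0 → loss $1015.7.
$7519.3: truthful payoff $1008.6, deviation payoff $0 → loss $1008.6.
$20679.5: outcomes coincide → loss $0.
$2092.5: outcomes coincide → loss $0.
Total loss = $2.8 + $1015.7 + $1008.6 = $2027.1.
In a second-price auction your bid sets only whether you win, not what you pay, so bidding your true value is weakly dominant.

$2027.1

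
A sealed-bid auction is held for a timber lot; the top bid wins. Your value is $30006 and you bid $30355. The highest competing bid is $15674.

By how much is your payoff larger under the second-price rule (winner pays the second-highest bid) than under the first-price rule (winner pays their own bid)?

$14681

You have the highest bid, so you win under either rule.
Second-price: pay $15674 → payoff $14332.
First-price: pay your own bid $30355 → payoff −$349.
Difference = $14332 − (−$349) = $14681.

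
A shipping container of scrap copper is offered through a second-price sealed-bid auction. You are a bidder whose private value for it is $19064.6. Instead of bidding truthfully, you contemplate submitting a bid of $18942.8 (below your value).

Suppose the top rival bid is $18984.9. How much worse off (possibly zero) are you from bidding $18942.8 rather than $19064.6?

Bidding your value $19064.6: you win (since $19064.6 > $18984.9) and pay $18984.9. Payoff $79.7.
Bidding $18942.8: you lose. Payoff $0.
The competing bid $18984.9 lies between your shaded bid and your value, so underbidding forfeits an item you could have won at a profitable price.
Loss from deviating = $79.7 − ($0) = $79.7.

$79.7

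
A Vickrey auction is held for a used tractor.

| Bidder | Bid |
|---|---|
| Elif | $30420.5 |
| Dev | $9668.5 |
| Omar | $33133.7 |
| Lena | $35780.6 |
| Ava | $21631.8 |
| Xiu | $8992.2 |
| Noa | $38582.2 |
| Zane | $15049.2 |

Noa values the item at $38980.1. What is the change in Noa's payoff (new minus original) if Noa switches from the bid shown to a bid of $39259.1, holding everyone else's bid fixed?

$0

The highest bid among the other bidders is $35780.6; Noa's bid doesn't change that.
Original bid $38582.2: Noa is highest, pays the top rival bid $35780.6; payoff $38980.1 − $35780.6 = $3199.5.
Alternative bid $39259.1: Noa is highest, pays the top rival bid $35780.6; payoff $38980.1 − $35780.6 = $3199.5.
Change in payoff = $3199.5 − ($3199.5) = $0.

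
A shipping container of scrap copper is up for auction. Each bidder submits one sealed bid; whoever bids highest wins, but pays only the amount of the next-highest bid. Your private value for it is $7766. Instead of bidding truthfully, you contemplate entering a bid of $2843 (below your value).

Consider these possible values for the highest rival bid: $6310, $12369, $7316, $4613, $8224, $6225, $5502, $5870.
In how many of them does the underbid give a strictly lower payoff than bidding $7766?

6

The deviation hurts exactly when the highest competing bid lies strictly between $2843 and $7766 — underbidding then forfeits a profitable win.
$6310: inside the interval → strictly worse (loss $1456).
$12369: above both → same outcome either way.
$7316: inside the interval → strictly worse (loss $450).
$4613: inside the interval → strictly worse (loss $3153).
$8224: above both → same outcome either way.
$6225: inside the interval → strictly worse (loss $1541).
$5502: inside the interval → strictly worse (loss $2264).
$5870: inside the interval → strictly worse (loss $1896).
Count: 6.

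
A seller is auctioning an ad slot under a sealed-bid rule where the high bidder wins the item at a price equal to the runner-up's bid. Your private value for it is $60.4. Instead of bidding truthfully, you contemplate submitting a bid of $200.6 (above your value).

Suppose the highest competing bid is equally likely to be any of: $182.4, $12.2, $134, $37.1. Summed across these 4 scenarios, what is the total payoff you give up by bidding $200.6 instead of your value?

The deviation costs you only when the competing bid falls strictly between $60.4 and $200.6; elsewhere both bids give the same outcome.
$182.4: truthful payoff $0, deviation payoff −$122 → loss $122.
$12.2: outcomes coincide → loss $0.
$134: truthful payoff $0, deviation payoff −$73.6 → loss $73.6.
$37.1: outcomes coincide → loss $0.
Total loss = $122 + $73.6 = $195.6.

$195.6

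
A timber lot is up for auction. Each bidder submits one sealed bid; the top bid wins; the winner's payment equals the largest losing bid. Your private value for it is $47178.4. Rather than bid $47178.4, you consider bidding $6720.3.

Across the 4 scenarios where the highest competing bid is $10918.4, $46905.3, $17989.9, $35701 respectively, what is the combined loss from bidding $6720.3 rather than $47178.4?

$77199

The deviation costs you only when the competing bid falls strictly between $6720.3 and $47178.4; elsewhere both bids give the same outcome.
$10918.4: truthful payoff $36260, deviation payoff $0 → loss $36260.
$46905.3: truthful payoff $273.1, deviation payoff $0 → loss $273.1.
$17989.9: truthful payoff $29188.5, deviation payoff $0 → loss $29188.5.
$35701: truthful payoff $11477.4, deviation payoff $0 → loss $11477.4.
Total loss = $36260 + $273.1 + $29188.5 + $11477.4 = $77199.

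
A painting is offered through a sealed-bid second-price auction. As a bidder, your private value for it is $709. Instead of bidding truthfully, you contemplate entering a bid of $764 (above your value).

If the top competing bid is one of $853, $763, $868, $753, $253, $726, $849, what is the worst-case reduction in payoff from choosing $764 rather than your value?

$54

$853: same outcome either way → loss $0.
$763: truthful gives $0, deviation gives −$54 → loss $54.
$868: same outcome either way → loss $0.
$753: truthful gives $0, deviation gives −$44 → loss $44.
$253: same outcome either way → loss $0.
$726: truthful gives $0, deviation gives −$17 → loss $17.
$849: same outcome either way → loss $0.
Maximum loss: $54.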